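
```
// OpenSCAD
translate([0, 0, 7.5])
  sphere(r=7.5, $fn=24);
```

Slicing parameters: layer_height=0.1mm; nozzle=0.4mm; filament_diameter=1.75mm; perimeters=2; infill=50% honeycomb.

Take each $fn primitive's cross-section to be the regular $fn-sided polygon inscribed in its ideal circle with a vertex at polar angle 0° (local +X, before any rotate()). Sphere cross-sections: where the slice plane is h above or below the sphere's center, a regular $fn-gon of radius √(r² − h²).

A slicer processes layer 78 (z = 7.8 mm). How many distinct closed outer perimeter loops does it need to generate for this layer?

At z = 7.8 mm: the r=7.5 sphere contributes a regular 24-gon of circumradius √(7.5²−0.3²) = 7.494. The result has 1 disconnected region.

1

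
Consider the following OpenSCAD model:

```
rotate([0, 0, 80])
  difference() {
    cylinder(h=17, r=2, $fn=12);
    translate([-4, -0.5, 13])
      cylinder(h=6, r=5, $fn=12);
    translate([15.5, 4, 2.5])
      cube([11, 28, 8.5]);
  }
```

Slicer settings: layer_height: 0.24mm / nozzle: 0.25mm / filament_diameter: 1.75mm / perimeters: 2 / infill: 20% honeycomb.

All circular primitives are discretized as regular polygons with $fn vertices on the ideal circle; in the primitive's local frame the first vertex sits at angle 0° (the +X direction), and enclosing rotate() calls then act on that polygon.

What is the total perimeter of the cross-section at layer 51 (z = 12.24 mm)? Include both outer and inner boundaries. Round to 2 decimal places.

At z = 12.24 mm: the cylinder: section is a regular 12-gon, circumradius r=2 (perimeter = 2·12·2.000·sin(180°/12) = 12.42 mm); the cylinder at (-4, -0.5) is absent (z outside [13, 19]); the cube at (15.5, 4) does not reach this height (z outside [2.5, 11]); Subtracting the remaining from the first: none of the subtracted shapes is present at this height, so the r=2 cylinder is unchanged — boundary = 12.42 mm; (rotated 80° about Z; rotation is an isometry so areas/perimeters/island counts are preserved). Overall, the cross-section is a single solid region. Total boundary length (outer) = 12.42 mm.

12.42 mm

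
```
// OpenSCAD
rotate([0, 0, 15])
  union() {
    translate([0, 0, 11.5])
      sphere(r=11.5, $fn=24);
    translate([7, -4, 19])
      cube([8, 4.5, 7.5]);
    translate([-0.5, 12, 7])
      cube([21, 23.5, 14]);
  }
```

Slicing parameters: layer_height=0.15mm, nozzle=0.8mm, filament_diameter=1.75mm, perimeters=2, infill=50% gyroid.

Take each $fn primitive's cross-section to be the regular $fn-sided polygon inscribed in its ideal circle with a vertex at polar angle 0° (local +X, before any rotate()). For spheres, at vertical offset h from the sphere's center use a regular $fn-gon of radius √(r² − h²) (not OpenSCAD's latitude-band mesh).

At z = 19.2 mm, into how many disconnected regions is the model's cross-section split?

2

At z = 19.2 mm: the sphere: section is a regular 24-gon, circumradius = √(r²−h²) = √(11.5²−7.7²) = 8.542; the cube at (7, -4) (footprint 8×4.5) is included at this height; the 21×23.5 cube at (-0.5, 12) contributes its full rectangle; Combining (union): the regions partially overlap (shared area 5.42 mm²), so overlapping operands fuse into one piece — 2 connected regions; (rotated 15° about Z; rotation is an isometry so areas/perimeters/island counts are preserved). The result has 2 disconnected regions.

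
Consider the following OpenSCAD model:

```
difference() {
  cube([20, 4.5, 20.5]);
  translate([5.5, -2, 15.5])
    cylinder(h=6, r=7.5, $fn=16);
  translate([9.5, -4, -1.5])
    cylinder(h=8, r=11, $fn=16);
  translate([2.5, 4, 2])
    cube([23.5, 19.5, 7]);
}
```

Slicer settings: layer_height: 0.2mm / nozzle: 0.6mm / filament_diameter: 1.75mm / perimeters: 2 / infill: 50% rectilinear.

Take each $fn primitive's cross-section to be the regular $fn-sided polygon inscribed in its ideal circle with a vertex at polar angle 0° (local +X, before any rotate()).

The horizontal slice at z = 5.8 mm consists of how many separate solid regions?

2

At z = 5.8 mm: the cube is present — its section is the full 20×4.5 rectangle; the cylinder at (5.5, -2) is absent (z outside [15.5, 21.5]); the r=11 cylinder at (9.5, -4) contributes a regular 16-gon of circumradius 11; the 23.5×19.5 cube at (2.5, 4) contributes its full rectangle; After the difference (first − rest): starting from the 20×4.5 cube, the r=11 cylinder at (9.5, -4) partially overlaps it — only the 78.27 mm² overlap (of its 370.44 mm²) is removed, clipping the outline; the 23.5×19.5 cube at (2.5, 4) partially overlaps it — only the 1.74 mm² overlap (of its 458.25 mm²) is removed, clipping the outline — 2 connected regions. The result has 2 disconnected regions.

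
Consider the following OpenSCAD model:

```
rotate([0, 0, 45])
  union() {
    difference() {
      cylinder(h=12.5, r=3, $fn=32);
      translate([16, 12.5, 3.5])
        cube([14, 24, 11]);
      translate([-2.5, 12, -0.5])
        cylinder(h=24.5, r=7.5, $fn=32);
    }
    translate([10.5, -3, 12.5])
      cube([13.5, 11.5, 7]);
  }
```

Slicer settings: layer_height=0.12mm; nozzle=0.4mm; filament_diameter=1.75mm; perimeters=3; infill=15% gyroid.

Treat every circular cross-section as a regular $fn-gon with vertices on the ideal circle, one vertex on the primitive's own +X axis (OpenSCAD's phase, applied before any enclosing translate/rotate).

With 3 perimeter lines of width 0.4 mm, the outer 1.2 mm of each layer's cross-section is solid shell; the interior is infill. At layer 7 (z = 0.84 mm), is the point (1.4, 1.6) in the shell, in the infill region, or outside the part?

shell

At z = 0.84 mm: the r=3 cylinder gives a regular 32-gon of circumradius 3 (constant along its height); the cube at (16, 12.5) does not reach this height (z outside [3.5, 14.5]); the r=7.5 cylinder at (-2.5, 12) gives a regular 32-gon of circumradius 7.5 (constant along its height); Taking the first minus the rest: starting from the r=3 cylinder, the r=7.5 cylinder at (-2.5, 12) misses the remaining region (no effect) — 1 connected region; the cube at (10.5, -3) is absent (z outside [12.5, 19.5]); Taking the union: only that combined region is present, so the union is just that shape — 1 connected region; (whole slice rotated 45° about Z — lengths, areas and connectivity unchanged). Overall, the cross-section is a single solid region. Undo the 45° rotation: the query point maps to (2.121, 0.141) in the un-rotated model frame. The nearest boundary edge runs (2.94, 0.59)→(3.00, 0.00); distance from the point to it = 0.86 mm. The point is inside the cross-section, 0.86 mm from the nearest boundary — within the 1.2 mm shell band (3 × 0.4).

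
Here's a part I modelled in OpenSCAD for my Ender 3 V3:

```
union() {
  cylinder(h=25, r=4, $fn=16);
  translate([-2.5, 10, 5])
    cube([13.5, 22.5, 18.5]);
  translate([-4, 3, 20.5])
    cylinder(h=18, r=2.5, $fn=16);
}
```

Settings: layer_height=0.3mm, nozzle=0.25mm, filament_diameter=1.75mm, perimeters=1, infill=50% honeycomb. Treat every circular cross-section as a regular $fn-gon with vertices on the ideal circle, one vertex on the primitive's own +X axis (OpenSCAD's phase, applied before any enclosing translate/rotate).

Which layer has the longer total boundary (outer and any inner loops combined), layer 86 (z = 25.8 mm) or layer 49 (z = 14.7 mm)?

layer 49 (z = 14.7 mm)

Layer 86 (z = 25.8): the cylinder is not intersected at this z (z outside [0, 25]); the cube at (-2.5, 10) is absent (z outside [5, 23.5]); the cylinder at (-4, 3): section is a regular 16-gon, circumradius r=2.5 (perimeter = 2·16·2.500·sin(180°/16) = 15.61 mm); Taking the union: only the r=2.5 cylinder at (-4, 3) is present, so the union is just that shape — boundary = 15.61 mm. So its perimeter = 15.61 mm. Layer 49 (z = 14.7): the cylinder: section is a regular 16-gon, circumradius r=4 (perimeter = 2·16·4.000·sin(180°/16) = 24.97 mm); the 13.5×22.5 cube at (-2.5, 10) contributes its full rectangle (perimeter 72.00 mm); the cylinder at (-4, 3) does not reach this height (z outside [20.5, 38.5]); Merging all regions: the 2 present regions are separate (no shared area or edge), so areas and boundary lengths simply add and each stays a separate island — boundary = 96.97 mm. So its perimeter = 96.97 mm. Layer 49 is larger (96.97 vs 15.61 mm).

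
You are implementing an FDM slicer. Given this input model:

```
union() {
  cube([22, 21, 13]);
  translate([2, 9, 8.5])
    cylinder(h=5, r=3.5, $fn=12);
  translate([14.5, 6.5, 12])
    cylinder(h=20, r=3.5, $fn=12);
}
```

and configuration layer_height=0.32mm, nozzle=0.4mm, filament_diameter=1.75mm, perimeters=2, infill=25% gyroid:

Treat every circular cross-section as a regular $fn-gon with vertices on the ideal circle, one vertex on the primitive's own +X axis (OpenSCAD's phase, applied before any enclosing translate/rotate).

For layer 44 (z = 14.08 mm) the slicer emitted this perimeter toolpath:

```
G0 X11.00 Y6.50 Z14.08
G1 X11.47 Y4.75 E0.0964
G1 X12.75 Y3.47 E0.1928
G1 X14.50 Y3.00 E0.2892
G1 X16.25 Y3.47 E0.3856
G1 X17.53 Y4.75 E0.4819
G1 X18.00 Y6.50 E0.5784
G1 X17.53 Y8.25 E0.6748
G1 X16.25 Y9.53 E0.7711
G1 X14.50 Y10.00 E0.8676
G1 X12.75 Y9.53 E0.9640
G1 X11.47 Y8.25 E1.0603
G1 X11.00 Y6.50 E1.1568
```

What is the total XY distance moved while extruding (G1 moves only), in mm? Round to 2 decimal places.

Sum the Euclidean lengths of each G1 segment: total = 21.74 mm.

21.74 mm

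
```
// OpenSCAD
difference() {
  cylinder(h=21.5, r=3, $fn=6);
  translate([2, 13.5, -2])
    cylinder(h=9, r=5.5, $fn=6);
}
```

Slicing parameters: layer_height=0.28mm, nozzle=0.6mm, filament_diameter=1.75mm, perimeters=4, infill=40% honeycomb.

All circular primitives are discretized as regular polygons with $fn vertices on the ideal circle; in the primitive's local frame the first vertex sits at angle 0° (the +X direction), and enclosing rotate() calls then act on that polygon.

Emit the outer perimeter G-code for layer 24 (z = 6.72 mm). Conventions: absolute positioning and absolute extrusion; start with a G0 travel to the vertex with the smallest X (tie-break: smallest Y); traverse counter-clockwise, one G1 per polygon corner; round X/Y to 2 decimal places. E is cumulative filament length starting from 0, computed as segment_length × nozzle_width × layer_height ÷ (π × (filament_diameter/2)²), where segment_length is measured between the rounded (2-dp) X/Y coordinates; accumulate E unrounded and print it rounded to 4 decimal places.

At z = 6.72 mm: the r=3 cylinder contributes a regular 6-gon of circumradius 3; the r=5.5 cylinder at (2, 13.5) contributes a regular 6-gon of circumradius 5.5; Taking the first minus the rest: starting from the r=3 cylinder, the r=5.5 cylinder at (2, 13.5) misses the remaining region (no effect) — 1 connected region. The outline is a single polygon with 6 vertices. Extrusion per mm of travel: 0.6 × 0.28 / (π × 0.875²) = 0.069846. Accumulating E over each segment gives final E = 1.2577.

G0 X-3.00 Y0.00 Z6.72
G1 X-1.50 Y-2.60 E0.2097
G1 X1.50 Y-2.60 E0.4192
G1 X3.00 Y0.00 E0.6288
G1 X1.50 Y2.60 E0.8385
G1 X-1.50 Y2.60 E1.0480
G1 X-3.00 Y0.00 E1.2577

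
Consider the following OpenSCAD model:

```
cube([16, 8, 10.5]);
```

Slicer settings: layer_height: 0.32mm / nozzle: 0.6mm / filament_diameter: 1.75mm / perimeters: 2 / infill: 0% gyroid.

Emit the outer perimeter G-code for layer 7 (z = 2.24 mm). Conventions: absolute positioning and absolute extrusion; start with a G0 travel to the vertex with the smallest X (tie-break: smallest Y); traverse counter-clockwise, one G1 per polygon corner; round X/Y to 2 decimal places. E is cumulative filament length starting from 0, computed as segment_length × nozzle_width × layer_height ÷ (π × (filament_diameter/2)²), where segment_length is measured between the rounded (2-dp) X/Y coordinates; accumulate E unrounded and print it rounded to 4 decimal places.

At z = 2.24 mm: the cube (footprint 16×8) is included at this height. The outline is a single polygon with 4 vertices. Extrusion per mm of travel: 0.6 × 0.32 / (π × 0.875²) = 0.079824. Accumulating E over each segment gives final E = 3.8316.

G0 X0.00 Y0.00 Z2.24
G1 X16.00 Y0.00 E1.2772
G1 X16.00 Y8.00 E1.9158
G1 X0.00 Y8.00 E3.1930
G1 X0.00 Y0.00 E3.8316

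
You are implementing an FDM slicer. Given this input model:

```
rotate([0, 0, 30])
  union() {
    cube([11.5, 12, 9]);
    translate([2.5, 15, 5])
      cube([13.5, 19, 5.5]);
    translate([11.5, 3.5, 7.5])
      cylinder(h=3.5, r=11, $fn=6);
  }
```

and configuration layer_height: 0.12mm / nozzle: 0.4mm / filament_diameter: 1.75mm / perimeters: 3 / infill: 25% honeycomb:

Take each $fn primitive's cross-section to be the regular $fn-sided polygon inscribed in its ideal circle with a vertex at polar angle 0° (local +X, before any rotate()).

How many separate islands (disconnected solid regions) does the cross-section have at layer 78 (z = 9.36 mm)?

2

At z = 9.36 mm: the cube is not intersected at this z (z outside [0, 9]); the 13.5×19 cube at (2.5, 15) contributes its full rectangle; the r=11 cylinder at (11.5, 3.5) contributes a regular 6-gon of circumradius 11; Combining (union): the 2 present regions are separate (no shared area or edge), so areas and boundary lengths simply add and each stays a separate island — 2 connected regions; (rotated 30° about Z; rotation is an isometry so areas/perimeters/island counts are preserved). Overall, the cross-section has 2 separate islands. Island count = 2.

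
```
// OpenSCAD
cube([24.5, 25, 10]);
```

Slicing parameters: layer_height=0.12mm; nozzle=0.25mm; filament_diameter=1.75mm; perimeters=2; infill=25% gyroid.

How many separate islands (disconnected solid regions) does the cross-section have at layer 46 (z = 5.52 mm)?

At z = 5.52 mm: the 24.5×25 cube contributes its full rectangle. Overall, the cross-section is a single solid region. Island count = 1.

1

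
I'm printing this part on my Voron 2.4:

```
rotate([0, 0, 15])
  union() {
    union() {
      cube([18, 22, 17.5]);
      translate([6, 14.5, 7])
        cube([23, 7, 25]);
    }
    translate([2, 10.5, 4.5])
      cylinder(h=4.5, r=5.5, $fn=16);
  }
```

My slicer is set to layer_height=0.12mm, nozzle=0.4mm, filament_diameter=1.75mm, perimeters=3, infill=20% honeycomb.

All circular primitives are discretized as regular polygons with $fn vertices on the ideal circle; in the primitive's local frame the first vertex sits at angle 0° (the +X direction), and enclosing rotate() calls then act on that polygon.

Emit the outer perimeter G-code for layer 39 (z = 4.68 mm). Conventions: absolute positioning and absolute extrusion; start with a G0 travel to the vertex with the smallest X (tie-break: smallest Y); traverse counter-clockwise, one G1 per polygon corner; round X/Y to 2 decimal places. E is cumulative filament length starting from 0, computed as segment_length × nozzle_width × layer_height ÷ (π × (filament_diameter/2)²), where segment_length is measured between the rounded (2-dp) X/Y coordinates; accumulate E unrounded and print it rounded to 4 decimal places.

At z = 4.68 mm: the cube (footprint 18×22) is included at this height; the cube at (6, 14.5) is not intersected at this z (z outside [7, 32]); Merging all regions: only the 18×22 cube is present, so the union is just that shape — 1 connected region; the r=5.5 cylinder at (2, 10.5) contributes a regular 16-gon of circumradius 5.5; Merging all regions: the regions partially overlap (shared area 67.51 mm²), so overlapping operands fuse into one piece — 1 connected region; (rotated 15° about Z; rotation is an isometry so areas/perimeters/island counts are preserved). The outline is a single polygon with 13 vertices. Extrusion per mm of travel: 0.4 × 0.12 / (π × 0.875²) = 0.019956. Accumulating E over each segment gives final E = 1.6538.

G0 X-6.24 Y11.38 Z4.68
G1 X-6.10 Y9.24 E0.0428
G1 X-5.15 Y7.31 E0.0857
G1 X-3.54 Y5.90 E0.1284
G1 X-1.50 Y5.21 E0.1714
G1 X-1.40 Y5.21 E0.1734
G1 X0.00 Y0.00 E0.2811
G1 X17.39 Y4.66 E0.6403
G1 X11.69 Y25.91 E1.0794
G1 X-5.69 Y21.25 E1.4385
G1 X-4.04 Y15.07 E1.5661
G1 X-4.13 Y15.02 E1.5682
G1 X-5.55 Y13.41 E1.6110
G1 X-6.24 Y11.38 E1.6538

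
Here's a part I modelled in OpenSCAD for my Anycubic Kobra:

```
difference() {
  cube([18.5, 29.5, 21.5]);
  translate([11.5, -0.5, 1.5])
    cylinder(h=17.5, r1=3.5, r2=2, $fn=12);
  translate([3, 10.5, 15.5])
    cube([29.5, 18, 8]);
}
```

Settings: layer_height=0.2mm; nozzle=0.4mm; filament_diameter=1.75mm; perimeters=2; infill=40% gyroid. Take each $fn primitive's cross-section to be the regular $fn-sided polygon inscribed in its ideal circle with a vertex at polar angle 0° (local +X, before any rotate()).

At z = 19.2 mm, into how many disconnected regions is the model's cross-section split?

1

At z = 19.2 mm: the 18.5×29.5 cube contributes its full rectangle; the cone at (11.5, -0.5) is not intersected at this z (z outside [1.5, 19]); the 29.5×18 cube at (3, 10.5) contributes its full rectangle; After the difference (first − rest): starting from the 18.5×29.5 cube, the 29.5×18 cube at (3, 10.5) partially overlaps it — only the 279.00 mm² overlap (of its 531.00 mm²) is removed, clipping the outline — 1 connected region. The result has 1 disconnected region.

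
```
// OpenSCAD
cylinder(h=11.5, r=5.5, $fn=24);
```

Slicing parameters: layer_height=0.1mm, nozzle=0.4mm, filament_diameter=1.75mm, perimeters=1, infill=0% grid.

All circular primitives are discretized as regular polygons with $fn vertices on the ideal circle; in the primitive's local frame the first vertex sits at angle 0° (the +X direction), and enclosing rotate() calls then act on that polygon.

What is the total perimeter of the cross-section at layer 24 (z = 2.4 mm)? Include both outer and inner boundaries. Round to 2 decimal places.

At z = 2.4 mm: the r=5.5 cylinder contributes a regular 24-gon of circumradius 5.5 (perimeter = 2·24·5.500·sin(180°/24) = 34.46 mm). Overall, the cross-section is a single solid region. Total boundary length (outer) = 34.46 mm.

34.46 mm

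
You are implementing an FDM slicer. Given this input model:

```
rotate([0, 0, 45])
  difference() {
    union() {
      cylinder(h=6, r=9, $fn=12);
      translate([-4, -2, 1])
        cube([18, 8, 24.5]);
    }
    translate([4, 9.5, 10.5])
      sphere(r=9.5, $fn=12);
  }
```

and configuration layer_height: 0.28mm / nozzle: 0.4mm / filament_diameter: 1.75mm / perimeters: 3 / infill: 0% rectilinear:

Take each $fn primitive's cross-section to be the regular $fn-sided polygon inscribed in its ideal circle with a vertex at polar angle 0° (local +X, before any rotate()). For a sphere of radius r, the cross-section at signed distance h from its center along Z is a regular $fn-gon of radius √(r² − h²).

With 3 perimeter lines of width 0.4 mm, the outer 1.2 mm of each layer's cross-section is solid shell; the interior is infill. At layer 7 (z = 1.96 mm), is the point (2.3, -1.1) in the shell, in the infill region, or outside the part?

infill

At z = 1.96 mm: the r=9 cylinder contributes a regular 12-gon of circumradius 9; the cube at (-4, -2) is present — its section is the full 18×8 rectangle; Merging all regions: the regions partially overlap (shared area 97.82 mm²), so overlapping operands fuse into one piece — 1 connected region; the r=9.5 sphere at (4, 9.5) contributes a regular 12-gon of circumradius √(9.5²−8.54²) = 4.162; Taking the first minus the rest: starting from the result so far, the r=9.5 sphere at (4, 9.5) partially overlaps it — only the 12.14 mm² overlap (of its 51.96 mm²) is removed, clipping the outline — 1 connected region; (whole slice rotated 45° about Z — lengths, areas and connectivity unchanged). Overall, the cross-section is a single solid region. Undo the 45° rotation: the query point maps to (0.849, -2.404) in the un-rotated model frame. The nearest boundary edge runs (4.50, -7.79)→(-0.00, -9.00); distance from the point to it = 6.15 mm. The point is inside the cross-section and 6.15 mm from the nearest boundary — more than the 1.2 mm shell width (3 × 0.4), so it's in the infill interior.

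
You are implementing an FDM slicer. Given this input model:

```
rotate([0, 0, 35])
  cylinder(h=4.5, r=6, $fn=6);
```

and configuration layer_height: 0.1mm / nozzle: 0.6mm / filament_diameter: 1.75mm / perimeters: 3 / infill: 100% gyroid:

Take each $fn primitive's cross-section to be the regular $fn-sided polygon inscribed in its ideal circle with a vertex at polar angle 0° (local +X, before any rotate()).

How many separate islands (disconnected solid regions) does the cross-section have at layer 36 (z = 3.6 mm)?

1

At z = 3.6 mm: the cylinder: section is a regular 6-gon, circumradius r=6; (whole slice rotated 35° about Z — lengths, areas and connectivity unchanged). Overall, the cross-section is a single solid region. Island count = 1.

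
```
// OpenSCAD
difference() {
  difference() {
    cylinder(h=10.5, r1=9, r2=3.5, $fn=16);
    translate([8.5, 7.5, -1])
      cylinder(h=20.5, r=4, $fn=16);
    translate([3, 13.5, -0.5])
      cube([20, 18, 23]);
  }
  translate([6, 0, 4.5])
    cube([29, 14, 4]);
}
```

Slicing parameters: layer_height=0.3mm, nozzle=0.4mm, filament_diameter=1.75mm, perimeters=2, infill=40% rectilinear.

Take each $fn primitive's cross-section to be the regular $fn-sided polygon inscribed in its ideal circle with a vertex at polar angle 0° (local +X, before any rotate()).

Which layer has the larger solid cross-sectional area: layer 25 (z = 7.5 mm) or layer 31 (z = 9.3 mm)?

Layer 25 (z = 7.5): the cone: at t=0.714 of its height the radius interpolates to r₁+(r₂−r₁)t = 5.071, giving a regular 16-gon of that circumradius (area = (16/2)·5.071²·sin(360°/16) = 78.74 mm²); the r=4 cylinder at (8.5, 7.5) contributes a regular 16-gon of circumradius 4 (area = (16/2)·4.000²·sin(360°/16) = 48.98 mm²); the cube at (3, 13.5) is present — its section is the full 20×18 rectangle (area 360.00 mm²); Subtracting the remaining from the first: starting from the cone (78.74 mm²), the r=4 cylinder at (8.5, 7.5) misses the remaining region (no effect); the 20×18 cube at (3, 13.5) misses the remaining region (no effect) — area = 78.74 mm²; the cube at (6, 0) (footprint 29×14) is included at this height (area 406.00 mm²); Taking the first minus the rest: starting from the result so far (78.74 mm²), the 29×14 cube at (6, 0) misses the remaining region (no effect) — area = 78.74 mm². So its area = 78.74 mm². Layer 31 (z = 9.3): the cone contributes a regular 16-gon of circumradius 4.129 (interpolated between r1=9 and r2=3.5 at t=0.886) (area = (16/2)·4.129²·sin(360°/16) = 52.18 mm²); the r=4 cylinder at (8.5, 7.5) contributes a regular 16-gon of circumradius 4 (area = (16/2)·4.000²·sin(360°/16) = 48.98 mm²); the cube at (3, 13.5) is present — its section is the full 20×18 rectangle (area 360.00 mm²); Taking the first minus the rest: starting from the cone (52.18 mm²), the r=4 cylinder at (8.5, 7.5) misses the remaining region (no effect); the 20×18 cube at (3, 13.5) misses the remaining region (no effect) — area = 52.18 mm²; the cube at (6, 0) does not reach this height (z outside [4.5, 8.5]); Subtracting the remaining from the first: none of the subtracted shapes is present at this height, so that combined region is unchanged — area = 52.18 mm². So its area = 52.18 mm². Layer 25 is larger (78.74 vs 52.18 mm²).

layer 25 (z = 7.5 mm)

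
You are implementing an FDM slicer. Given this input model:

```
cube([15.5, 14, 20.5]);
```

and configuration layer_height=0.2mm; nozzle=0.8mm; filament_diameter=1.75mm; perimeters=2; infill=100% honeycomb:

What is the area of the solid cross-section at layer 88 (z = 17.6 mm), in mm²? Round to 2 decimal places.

217.00 mm²

At z = 17.6 mm: the cube (footprint 15.5×14) is included at this height (area 217.00 mm²). Overall, the cross-section is a single solid region. Net area = 217.00 mm².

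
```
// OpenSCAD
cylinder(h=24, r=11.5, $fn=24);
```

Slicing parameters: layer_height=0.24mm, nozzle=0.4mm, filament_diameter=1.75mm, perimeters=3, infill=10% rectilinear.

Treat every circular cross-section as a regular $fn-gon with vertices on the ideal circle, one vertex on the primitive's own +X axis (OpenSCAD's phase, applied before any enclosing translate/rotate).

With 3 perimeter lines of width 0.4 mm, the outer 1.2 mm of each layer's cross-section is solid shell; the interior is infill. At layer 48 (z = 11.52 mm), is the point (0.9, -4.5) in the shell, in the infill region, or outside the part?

infill

At z = 11.52 mm: the r=11.5 cylinder gives a regular 24-gon of circumradius 11.5 (constant along its height). Overall, the cross-section is a single solid region. The nearest boundary edge runs (-0.00, -11.50)→(2.98, -11.11); distance from the point to it = 6.82 mm. The point is inside the cross-section and 6.82 mm from the nearest boundary — more than the 1.2 mm shell width (3 × 0.4), so it's in the infill interior.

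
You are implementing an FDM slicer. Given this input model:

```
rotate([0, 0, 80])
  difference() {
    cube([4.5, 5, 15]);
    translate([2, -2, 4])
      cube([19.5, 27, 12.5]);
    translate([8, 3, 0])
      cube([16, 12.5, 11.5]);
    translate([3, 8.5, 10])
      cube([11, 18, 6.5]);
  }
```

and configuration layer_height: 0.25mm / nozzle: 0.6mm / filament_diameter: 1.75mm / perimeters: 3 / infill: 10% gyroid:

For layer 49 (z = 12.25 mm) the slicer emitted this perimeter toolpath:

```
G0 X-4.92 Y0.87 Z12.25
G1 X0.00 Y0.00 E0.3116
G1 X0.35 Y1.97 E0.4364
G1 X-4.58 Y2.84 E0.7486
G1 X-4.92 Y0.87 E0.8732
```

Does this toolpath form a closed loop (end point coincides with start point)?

yes

Start point (G0): (-4.92, 0.87). End point (last G1): the path returns to the start — closed.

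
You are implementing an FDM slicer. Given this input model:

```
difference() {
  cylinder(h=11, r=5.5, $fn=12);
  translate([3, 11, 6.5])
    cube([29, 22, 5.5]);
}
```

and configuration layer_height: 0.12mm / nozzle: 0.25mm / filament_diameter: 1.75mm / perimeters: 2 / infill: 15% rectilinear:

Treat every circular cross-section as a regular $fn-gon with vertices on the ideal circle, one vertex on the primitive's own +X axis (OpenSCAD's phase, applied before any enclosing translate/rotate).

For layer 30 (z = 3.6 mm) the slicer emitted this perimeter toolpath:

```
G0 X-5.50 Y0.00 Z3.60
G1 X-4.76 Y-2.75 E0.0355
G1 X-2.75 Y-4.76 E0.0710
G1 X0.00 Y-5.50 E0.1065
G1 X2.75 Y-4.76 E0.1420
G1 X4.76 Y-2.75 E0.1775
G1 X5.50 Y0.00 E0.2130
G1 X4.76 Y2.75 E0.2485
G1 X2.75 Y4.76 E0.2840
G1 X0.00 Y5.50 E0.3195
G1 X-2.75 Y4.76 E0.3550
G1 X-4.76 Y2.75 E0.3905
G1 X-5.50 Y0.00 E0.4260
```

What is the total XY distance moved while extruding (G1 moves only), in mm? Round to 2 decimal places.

34.15 mm

Sum the Euclidean lengths of each G1 segment: total = 34.15 mm.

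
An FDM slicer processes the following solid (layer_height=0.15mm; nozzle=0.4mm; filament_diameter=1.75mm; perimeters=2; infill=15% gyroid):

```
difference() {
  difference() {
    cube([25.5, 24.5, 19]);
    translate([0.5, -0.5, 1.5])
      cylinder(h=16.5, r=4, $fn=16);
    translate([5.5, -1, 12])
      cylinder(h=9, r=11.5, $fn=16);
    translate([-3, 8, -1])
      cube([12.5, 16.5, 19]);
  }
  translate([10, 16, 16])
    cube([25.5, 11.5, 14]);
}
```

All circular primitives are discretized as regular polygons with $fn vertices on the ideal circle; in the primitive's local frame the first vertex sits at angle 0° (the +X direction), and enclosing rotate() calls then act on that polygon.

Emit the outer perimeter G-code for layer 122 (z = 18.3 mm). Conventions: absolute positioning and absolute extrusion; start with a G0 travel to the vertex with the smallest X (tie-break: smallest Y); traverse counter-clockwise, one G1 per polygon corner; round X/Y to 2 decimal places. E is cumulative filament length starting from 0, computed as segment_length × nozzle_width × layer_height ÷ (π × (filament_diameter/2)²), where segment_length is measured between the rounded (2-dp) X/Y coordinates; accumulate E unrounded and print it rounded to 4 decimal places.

At z = 18.3 mm: the cube (footprint 25.5×24.5) is included at this height; the cylinder at (0.5, -0.5) does not reach this height (z outside [1.5, 18]); the r=11.5 cylinder at (5.5, -1) gives a regular 16-gon of circumradius 11.5 (constant along its height); the cube at (-3, 8) is not intersected at this z (z outside [-1, 18]); Taking the first minus the rest: starting from the 25.5×24.5 cube, the r=11.5 cylinder at (5.5, -1) partially overlaps it — only the 144.28 mm² overlap (of its 404.88 mm²) is removed, clipping the outline — 1 connected region; the cube at (10, 16) (footprint 25.5×11.5) is included at this height; After the difference (first − rest): starting from that combined region, the 25.5×11.5 cube at (10, 16) partially overlaps it — only the 131.75 mm² overlap (of its 293.25 mm²) is removed, clipping the outline — 1 connected region. The outline is a single polygon with 12 vertices. Extrusion per mm of travel: 0.4 × 0.15 / (π × 0.875²) = 0.024945. Accumulating E over each segment gives final E = 2.4207.

G0 X0.00 Y8.89 Z18.30
G1 X1.10 Y9.62 E0.0329
G1 X5.50 Y10.50 E0.1449
G1 X9.90 Y9.62 E0.2568
G1 X13.63 Y7.13 E0.3687
G1 X16.12 Y3.40 E0.4805
G1 X16.80 Y0.00 E0.5670
G1 X25.50 Y0.00 E0.7841
G1 X25.50 Y16.00 E1.1832
G1 X10.00 Y16.00 E1.5698
G1 X10.00 Y24.50 E1.7819
G1 X0.00 Y24.50 E2.0313
G1 X0.00 Y8.89 E2.4207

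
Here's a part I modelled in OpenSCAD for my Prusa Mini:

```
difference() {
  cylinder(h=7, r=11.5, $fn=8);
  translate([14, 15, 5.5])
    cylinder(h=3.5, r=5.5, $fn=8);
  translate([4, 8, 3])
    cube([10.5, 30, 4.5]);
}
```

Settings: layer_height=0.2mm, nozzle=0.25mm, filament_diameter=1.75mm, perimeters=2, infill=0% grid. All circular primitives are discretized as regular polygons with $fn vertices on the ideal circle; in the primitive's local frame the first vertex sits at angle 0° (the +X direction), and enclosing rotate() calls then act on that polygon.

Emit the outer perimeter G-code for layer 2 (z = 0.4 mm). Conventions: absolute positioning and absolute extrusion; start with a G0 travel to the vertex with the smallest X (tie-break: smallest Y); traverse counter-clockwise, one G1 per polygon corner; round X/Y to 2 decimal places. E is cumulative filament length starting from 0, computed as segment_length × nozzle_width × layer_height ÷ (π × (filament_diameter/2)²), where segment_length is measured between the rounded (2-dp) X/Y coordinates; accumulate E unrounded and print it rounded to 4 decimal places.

At z = 0.4 mm: the cylinder: section is a regular 8-gon, circumradius r=11.5; the cylinder at (14, 15) does not reach this height (z outside [5.5, 9]); the cube at (4, 8) is absent (z outside [3, 7.5]); Taking the first minus the rest: none of the subtracted shapes is present at this height, so the r=11.5 cylinder is unchanged — 1 connected region. The outline is a single polygon with 8 vertices. Extrusion per mm of travel: 0.25 × 0.2 / (π × 0.875²) = 0.020788. Accumulating E over each segment gives final E = 1.4636.

G0 X-11.50 Y0.00 Z0.40
G1 X-8.13 Y-8.13 E0.1829
G1 X0.00 Y-11.50 E0.3659
G1 X8.13 Y-8.13 E0.5488
G1 X11.50 Y0.00 E0.7318
G1 X8.13 Y8.13 E0.9147
G1 X0.00 Y11.50 E1.0977
G1 X-8.13 Y8.13 E1.2806
G1 X-11.50 Y0.00 E1.4636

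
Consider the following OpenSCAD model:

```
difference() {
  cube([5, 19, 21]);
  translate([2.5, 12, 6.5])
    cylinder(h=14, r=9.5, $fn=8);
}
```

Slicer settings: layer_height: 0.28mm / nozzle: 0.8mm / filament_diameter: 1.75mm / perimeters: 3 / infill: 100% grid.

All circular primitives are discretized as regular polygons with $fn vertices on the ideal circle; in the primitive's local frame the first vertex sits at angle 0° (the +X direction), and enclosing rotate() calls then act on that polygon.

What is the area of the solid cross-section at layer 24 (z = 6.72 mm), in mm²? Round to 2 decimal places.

15.09 mm²

At z = 6.72 mm: the 5×19 cube contributes its full rectangle (area 95.00 mm²); the r=9.5 cylinder at (2.5, 12) gives a regular 8-gon of circumradius 9.5 (constant along its height) (area = (8/2)·9.500²·sin(360°/8) = 255.27 mm²); Taking the first minus the rest: starting from the 5×19 cube (95.00 mm²), the r=9.5 cylinder at (2.5, 12) partially overlaps it — only the 79.91 mm² overlap (of its 255.27 mm²) is removed, clipping the outline — area = 15.09 mm². Overall, the cross-section is a single solid region. Net area = 15.09 mm².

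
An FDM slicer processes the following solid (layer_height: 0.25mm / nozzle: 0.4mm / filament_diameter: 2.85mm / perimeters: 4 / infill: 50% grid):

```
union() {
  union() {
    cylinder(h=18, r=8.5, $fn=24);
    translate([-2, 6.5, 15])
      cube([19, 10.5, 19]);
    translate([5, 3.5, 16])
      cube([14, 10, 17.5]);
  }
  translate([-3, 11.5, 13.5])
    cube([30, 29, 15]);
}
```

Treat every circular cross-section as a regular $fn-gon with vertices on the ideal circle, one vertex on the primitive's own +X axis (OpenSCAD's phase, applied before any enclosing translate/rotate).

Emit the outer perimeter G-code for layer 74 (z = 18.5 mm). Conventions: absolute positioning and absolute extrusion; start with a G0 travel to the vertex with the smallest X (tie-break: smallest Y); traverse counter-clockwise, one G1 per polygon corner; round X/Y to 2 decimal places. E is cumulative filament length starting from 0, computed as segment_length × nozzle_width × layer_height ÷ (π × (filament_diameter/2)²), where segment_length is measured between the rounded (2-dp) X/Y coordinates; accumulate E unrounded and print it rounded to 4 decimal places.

At z = 18.5 mm: the cylinder is absent (z outside [0, 18]); the cube at (-2, 6.5) (footprint 19×10.5) is included at this height; the cube at (5, 3.5) is present — its section is the full 14×10 rectangle; Combining (union): the regions partially overlap (shared area 84.00 mm²), so overlapping operands fuse into one piece — 1 connected region; the cube at (-3, 11.5) is present — its section is the full 30×29 rectangle; Merging all regions: the regions partially overlap (shared area 108.50 mm²), so overlapping operands fuse into one piece — 1 connected region. The outline is a single polygon with 10 vertices. Extrusion per mm of travel: 0.4 × 0.25 / (π × 1.425²) = 0.015675. Accumulating E over each segment gives final E = 2.1005.

G0 X-3.00 Y11.50 Z18.50
G1 X-2.00 Y11.50 E0.0157
G1 X-2.00 Y6.50 E0.0941
G1 X5.00 Y6.50 E0.2038
G1 X5.00 Y3.50 E0.2508
G1 X19.00 Y3.50 E0.4703
G1 X19.00 Y11.50 E0.5957
G1 X27.00 Y11.50 E0.7211
G1 X27.00 Y40.50 E1.1757
G1 X-3.00 Y40.50 E1.6459
G1 X-3.00 Y11.50 E2.1005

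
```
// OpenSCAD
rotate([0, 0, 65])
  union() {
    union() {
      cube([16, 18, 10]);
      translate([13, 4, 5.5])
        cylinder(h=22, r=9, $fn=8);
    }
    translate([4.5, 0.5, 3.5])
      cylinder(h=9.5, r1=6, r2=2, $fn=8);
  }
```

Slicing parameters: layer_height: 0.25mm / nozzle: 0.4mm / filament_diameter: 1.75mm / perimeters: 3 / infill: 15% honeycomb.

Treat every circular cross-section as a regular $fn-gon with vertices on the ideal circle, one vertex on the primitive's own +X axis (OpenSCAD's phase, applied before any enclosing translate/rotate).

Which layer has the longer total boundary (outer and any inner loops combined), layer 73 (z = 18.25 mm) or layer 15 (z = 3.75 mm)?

Layer 73 (z = 18.25): the cube does not reach this height (z outside [0, 10]); the cylinder at (13, 4): section is a regular 8-gon, circumradius r=9 (perimeter = 2·8·9.000·sin(180°/8) = 55.11 mm); Merging all regions: only the r=9 cylinder at (13, 4) is present, so the union is just that shape — boundary = 55.11 mm; the cone at (4.5, 0.5) is not intersected at this z (z outside [3.5, 13]); Merging all regions: only that combined region is present, so the union is just that shape — boundary = 55.11 mm; (rotated 65° about Z; rotation is an isometry so areas/perimeters/island counts are preserved). So its perimeter = 55.11 mm. Layer 15 (z = 3.75): the cube is present — its section is the full 16×18 rectangle (perimeter 68.00 mm); the cylinder at (13, 4) is absent (z outside [5.5, 27.5]); Combining (union): only the 16×18 cube is present, so the union is just that shape — boundary = 68.00 mm; the cone at (4.5, 0.5) contributes a regular 8-gon of circumradius 5.895 (interpolated between r1=6 and r2=2 at t=0.026) (perimeter = 2·8·5.895·sin(180°/8) = 36.09 mm); Combining (union): the regions partially overlap (shared area 51.94 mm²), so the edge portions inside another operand are dropped and the merged outline is re-measured after clipping — boundary = 75.10 mm; (whole slice rotated 65° about Z — lengths, areas and connectivity unchanged). So its perimeter = 75.10 mm. Layer 15 is larger (75.10 vs 55.11 mm).

layer 15 (z = 3.75 mm)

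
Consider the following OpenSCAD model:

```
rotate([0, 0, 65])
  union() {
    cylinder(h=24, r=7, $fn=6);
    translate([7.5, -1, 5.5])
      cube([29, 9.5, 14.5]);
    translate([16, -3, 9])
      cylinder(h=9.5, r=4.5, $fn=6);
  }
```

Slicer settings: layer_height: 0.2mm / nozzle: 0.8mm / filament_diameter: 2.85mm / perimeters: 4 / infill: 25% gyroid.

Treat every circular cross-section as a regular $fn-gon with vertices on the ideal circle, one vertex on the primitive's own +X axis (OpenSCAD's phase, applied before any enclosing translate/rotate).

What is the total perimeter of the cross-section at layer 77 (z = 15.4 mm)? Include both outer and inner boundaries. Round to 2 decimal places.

At z = 15.4 mm: the cylinder: section is a regular 6-gon, circumradius r=7 (perimeter = 2·6·7.000·sin(180°/6) = 42.00 mm); the 29×9.5 cube at (7.5, -1) contributes its full rectangle (perimeter 77.00 mm); the r=4.5 cylinder at (16, -3) gives a regular 6-gon of circumradius 4.5 (constant along its height) (perimeter = 2·6·4.500·sin(180°/6) = 27.00 mm); Merging all regions: the regions partially overlap (shared area 10.61 mm²), so the edge portions inside another operand are dropped and the merged outline is re-measured after clipping — boundary = 130.43 mm; (rotated 65° about Z; rotation is an isometry so areas/perimeters/island counts are preserved). Overall, the cross-section has 2 separate islands. Total boundary length (outer) = 130.43 mm.

130.43 mm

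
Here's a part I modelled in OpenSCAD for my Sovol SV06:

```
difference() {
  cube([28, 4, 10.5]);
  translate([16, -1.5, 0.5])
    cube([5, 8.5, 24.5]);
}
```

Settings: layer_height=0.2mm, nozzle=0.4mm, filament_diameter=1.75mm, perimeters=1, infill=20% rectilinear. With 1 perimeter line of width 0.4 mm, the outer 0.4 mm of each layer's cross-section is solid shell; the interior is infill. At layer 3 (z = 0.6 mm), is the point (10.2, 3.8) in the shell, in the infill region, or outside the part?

At z = 0.6 mm: the cube is present — its section is the full 28×4 rectangle; the cube at (16, -1.5) is present — its section is the full 5×8.5 rectangle; Subtracting the remaining from the first: starting from the 28×4 cube, the 5×8.5 cube at (16, -1.5) partially overlaps it — only the 20.00 mm² overlap (of its 42.50 mm²) is removed, clipping the outline — 2 connected regions. Overall, the cross-section has 2 separate islands. The nearest boundary edge runs (0.00, 4.00)→(16.00, 4.00); distance from the point to it = 0.20 mm. (Shell/infill is judged within the island containing the point — the largest one.) The point is inside the cross-section, 0.20 mm from the nearest boundary — within the 0.4 mm shell band (1 × 0.4).

shell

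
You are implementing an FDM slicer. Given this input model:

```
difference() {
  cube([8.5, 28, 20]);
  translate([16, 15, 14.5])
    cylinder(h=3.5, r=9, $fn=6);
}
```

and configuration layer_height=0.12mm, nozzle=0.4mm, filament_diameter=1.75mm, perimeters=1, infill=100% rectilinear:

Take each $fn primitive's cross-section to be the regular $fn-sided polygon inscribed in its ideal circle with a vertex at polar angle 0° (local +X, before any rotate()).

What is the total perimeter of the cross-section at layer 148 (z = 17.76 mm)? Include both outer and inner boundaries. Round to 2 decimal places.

73.80 mm

At z = 17.76 mm: the cube is present — its section is the full 8.5×28 rectangle (perimeter 73.00 mm); the r=9 cylinder at (16, 15) gives a regular 6-gon of circumradius 9 (constant along its height) (perimeter = 2·6·9.000·sin(180°/6) = 54.00 mm); After the difference (first − rest): starting from the 8.5×28 cube, the r=9 cylinder at (16, 15) partially overlaps it — only the 3.90 mm² overlap (of its 210.44 mm²) is removed, clipping the outline — boundary = 73.80 mm. Overall, the cross-section is a single solid region. Total boundary length (outer) = 73.80 mm.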